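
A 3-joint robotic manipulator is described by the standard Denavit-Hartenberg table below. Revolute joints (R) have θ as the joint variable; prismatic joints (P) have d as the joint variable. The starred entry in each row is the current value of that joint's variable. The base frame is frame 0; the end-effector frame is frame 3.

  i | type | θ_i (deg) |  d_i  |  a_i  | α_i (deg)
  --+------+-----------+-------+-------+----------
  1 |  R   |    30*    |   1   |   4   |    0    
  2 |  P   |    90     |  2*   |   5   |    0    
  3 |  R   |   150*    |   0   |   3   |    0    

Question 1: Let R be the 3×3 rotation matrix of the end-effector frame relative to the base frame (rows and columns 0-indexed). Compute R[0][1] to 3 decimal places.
1.000

End-effector y-axis (col 1 of R) = (1.0000,-0.0000,0.0000)
R[0][1] = 1.0000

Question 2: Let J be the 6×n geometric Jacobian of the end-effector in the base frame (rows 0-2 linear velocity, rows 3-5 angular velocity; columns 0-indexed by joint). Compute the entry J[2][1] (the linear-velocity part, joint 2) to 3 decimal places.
1.000

prismatic axis z_1 = (0.0000,0.0000,1.0000)
J_v[:, 1] = z_1; J_ω[:, 1] = (0,0,0)
entry J[2][1] = 1.0000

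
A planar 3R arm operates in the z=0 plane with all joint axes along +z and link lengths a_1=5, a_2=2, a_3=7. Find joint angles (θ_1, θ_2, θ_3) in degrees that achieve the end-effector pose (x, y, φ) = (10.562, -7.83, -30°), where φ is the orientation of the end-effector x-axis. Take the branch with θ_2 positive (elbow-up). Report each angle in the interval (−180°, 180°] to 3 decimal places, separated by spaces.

wrist centre = target − a_3·(cos φ, sin φ) = (4.4998, -4.3300)
cos θ_2 = (38.9973−5²−2²)/(2·5·2) = 0.4999; θ_2 = 60.0089° (elbow-up)
β = atan2(-4.3300,4.4998) = -43.8982°; ψ = atan2(1.7322,5.9997) = 16.1042°
θ_1 = β − ψ = -60.0024°
θ_3 = φ − θ_1 − θ_2 = -30.0066° (wrapped to (-180°,180°])

-60.002 60.009 -30.007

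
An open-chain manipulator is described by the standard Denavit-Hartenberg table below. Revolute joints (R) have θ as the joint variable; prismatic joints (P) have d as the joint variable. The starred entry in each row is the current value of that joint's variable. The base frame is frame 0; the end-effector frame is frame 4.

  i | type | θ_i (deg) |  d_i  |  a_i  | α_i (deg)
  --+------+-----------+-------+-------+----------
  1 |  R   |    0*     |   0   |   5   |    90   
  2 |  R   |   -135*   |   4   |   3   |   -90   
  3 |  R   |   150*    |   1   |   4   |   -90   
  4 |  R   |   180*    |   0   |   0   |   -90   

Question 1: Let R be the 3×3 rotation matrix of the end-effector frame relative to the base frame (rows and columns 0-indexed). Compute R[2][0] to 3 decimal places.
-0.612

End-effector x-axis (col 0 of R) = (-0.6124,-0.5000,-0.6124)
R[2][0] = -0.6124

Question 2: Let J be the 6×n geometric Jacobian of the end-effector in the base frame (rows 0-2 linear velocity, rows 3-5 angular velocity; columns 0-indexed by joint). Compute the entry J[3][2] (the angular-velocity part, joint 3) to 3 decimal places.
0.707

axis z_2 = (0.7071,-0.0000,-0.7071); lever o_n−o_2 = (3.1566,2.0000,1.7424)
cross product → J_v[:, 2] = (1.4142,-3.4641,1.4142)
J_ω[:, 2] = z_2
entry J[3][2] = 0.7071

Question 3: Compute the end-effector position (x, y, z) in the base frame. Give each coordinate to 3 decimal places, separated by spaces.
6.035 -2.000 -0.379

after link 1: o_1 = (5.0000, 0.0000, 0.0000)
after link 2: o_2 = (2.8787, -4.0000, -2.1213)
after link 3: o_3 = (6.0353, -2.0000, -0.3789)
after link 4: o_4 = (6.0353, -2.0000, -0.3789)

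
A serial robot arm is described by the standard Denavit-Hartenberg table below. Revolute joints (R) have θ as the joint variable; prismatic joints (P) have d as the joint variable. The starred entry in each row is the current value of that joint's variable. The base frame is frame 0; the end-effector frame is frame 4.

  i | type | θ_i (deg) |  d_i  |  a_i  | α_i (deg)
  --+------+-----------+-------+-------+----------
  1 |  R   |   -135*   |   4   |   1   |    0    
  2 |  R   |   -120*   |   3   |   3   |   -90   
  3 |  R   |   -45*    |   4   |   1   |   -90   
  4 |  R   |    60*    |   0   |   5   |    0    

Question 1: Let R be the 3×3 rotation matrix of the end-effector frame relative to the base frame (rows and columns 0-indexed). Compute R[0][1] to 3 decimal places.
0.641

End-effector y-axis (col 1 of R) = (0.6415,-0.4621,-0.6124)
R[0][1] = 0.6415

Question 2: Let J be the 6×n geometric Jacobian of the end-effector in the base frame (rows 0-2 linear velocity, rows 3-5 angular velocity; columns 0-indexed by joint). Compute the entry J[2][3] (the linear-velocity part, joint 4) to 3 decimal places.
-3.062

axis z_3 = (-0.1830,0.6830,-0.7071); lever o_n−o_3 = (3.7250,2.8283,1.7678)
cross product → J_v[:, 3] = (3.2073,-2.3105,-3.0619)
J_ω[:, 3] = z_3
entry J[2][3] = -3.0619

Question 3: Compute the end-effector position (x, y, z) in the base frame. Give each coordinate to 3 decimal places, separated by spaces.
-1.805 4.667 9.475

after link 1: o_1 = (-0.7071, -0.7071, 4.0000)
after link 2: o_2 = (-1.4836, 2.1907, 7.0000)
after link 3: o_3 = (-5.5303, 1.8384, 7.7071)
after link 4: o_4 = (-1.8052, 4.6667, 9.4749)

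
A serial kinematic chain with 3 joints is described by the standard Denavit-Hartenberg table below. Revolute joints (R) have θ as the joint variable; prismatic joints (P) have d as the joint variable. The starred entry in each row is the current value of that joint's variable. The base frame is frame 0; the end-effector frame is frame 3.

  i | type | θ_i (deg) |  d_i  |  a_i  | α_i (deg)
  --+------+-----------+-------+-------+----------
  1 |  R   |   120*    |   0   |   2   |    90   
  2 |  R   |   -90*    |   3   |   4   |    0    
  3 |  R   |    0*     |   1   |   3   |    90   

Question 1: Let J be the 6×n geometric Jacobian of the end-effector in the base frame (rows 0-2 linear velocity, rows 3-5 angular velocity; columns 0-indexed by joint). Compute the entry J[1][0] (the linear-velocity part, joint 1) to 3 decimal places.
2.464

axis z_0 = ẑ; lever o_n−o_0 = (2.4641,3.7321,-7.0000)
cross product → J_v[:, 0] = (-3.7321,2.4641,0.0000)
J_ω[:, 0] = z_0
entry J[1][0] = 2.4641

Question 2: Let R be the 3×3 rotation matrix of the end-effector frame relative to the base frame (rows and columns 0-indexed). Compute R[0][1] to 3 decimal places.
End-effector y-axis (col 1 of R) = (0.8660,0.5000,0.0000)
R[0][1] = 0.8660

0.866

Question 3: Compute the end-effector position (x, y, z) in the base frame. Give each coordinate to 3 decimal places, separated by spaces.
after link 1: o_1 = (-1.0000, 1.7321, 0.0000)
after link 2: o_2 = (1.5981, 3.2321, -4.0000)
after link 3: o_3 = (2.4641, 3.7321, -7.0000)

2.464 3.732 -7.000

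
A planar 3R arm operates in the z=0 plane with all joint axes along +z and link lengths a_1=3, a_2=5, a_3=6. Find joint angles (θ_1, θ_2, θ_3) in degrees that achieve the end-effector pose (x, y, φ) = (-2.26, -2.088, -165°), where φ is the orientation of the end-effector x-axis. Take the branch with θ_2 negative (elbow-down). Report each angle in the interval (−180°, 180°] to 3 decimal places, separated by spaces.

wrist centre = target − a_3·(cos φ, sin φ) = (3.5356, -0.5351)
cos θ_2 = (12.7865−3²−5²)/(2·3·5) = -0.7071; θ_2 = -135.0009° (elbow-down)
β = atan2(-0.5351,3.5356) = -8.6061°; ψ = atan2(-3.5355,-0.5356) = -98.6142°
θ_1 = β − ψ = 90.0082°
θ_3 = φ − θ_1 − θ_2 = -120.0073° (wrapped to (-180°,180°])

90.008 -135.001 -120.007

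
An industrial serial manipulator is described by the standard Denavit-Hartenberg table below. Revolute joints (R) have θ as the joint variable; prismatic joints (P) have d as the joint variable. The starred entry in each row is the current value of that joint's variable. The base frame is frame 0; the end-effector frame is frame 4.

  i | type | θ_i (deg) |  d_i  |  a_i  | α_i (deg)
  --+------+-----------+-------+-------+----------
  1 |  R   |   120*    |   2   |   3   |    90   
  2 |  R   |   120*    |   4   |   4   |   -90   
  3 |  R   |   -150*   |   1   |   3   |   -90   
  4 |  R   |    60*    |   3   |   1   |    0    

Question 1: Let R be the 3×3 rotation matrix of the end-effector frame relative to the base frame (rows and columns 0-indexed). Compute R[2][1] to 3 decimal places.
0.900

End-effector y-axis (col 1 of R) = (-0.4040,-0.1663,0.8995)
R[2][1] = 0.8995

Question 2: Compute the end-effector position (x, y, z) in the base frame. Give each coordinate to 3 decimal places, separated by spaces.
after link 1: o_1 = (-1.5000, 2.5981, 2.0000)
after link 2: o_2 = (2.9641, 2.8660, 5.4641)
after link 3: o_3 = (4.0466, 3.9910, 2.7141)
after link 4: o_4 = (6.4049, 5.6026, 4.0712)

6.405 5.603 4.071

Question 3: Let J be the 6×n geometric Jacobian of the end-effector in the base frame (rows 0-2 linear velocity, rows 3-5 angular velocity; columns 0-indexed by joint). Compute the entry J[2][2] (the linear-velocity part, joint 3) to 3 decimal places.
3.766

axis z_2 = (0.4330,-0.7500,-0.5000); lever o_n−o_2 = (3.4408,2.7365,-1.3929)
cross product → J_v[:, 2] = (2.4130,-1.1172,3.7655)
J_ω[:, 2] = z_2
entry J[2][2] = 3.7655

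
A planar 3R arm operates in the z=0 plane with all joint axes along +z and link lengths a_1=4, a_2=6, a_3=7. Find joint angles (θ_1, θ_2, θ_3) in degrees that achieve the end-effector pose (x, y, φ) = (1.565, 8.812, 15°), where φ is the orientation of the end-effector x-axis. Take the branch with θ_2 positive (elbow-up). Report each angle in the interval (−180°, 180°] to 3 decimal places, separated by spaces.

wrist centre = target − a_3·(cos φ, sin φ) = (-5.1965, 7.0003)
cos θ_2 = (76.0071−4²−6²)/(2·4·6) = 0.5001; θ_2 = 59.9901° (elbow-up)
β = atan2(7.0003,-5.1965) = 126.5875°; ψ = atan2(5.1956,7.0009) = 36.5806°
θ_1 = β − ψ = 90.0069°
θ_3 = φ − θ_1 − θ_2 = -134.9971° (wrapped to (-180°,180°])

90.007 59.990 -134.997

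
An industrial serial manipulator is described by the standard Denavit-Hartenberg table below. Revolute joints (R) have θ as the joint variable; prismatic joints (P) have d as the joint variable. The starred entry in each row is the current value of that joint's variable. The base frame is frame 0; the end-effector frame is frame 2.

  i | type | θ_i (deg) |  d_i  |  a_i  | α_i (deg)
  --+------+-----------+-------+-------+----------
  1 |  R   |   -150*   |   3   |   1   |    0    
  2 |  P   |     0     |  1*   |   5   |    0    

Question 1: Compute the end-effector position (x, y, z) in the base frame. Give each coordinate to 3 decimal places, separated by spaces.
after link 1: o_1 = (-0.8660, -0.5000, 3.0000)
after link 2: o_2 = (-5.1962, -3.0000, 4.0000)

-5.196 -3.000 4.000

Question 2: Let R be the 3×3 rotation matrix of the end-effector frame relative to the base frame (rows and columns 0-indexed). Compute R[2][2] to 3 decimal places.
End-effector z-axis (col 2 of R) = (0.0000,0.0000,1.0000)
R[2][2] = 1.0000

1.000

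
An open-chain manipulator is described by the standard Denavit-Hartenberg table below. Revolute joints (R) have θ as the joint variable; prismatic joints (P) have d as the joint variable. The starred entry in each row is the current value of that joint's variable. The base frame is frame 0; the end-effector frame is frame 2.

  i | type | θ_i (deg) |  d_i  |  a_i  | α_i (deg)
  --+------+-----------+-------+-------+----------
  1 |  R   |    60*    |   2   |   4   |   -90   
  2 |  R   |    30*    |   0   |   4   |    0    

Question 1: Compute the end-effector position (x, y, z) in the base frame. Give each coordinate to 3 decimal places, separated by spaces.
after link 1: o_1 = (2.0000, 3.4641, 2.0000)
after link 2: o_2 = (3.7321, 6.4641, 0.0000)

3.732 6.464 0.000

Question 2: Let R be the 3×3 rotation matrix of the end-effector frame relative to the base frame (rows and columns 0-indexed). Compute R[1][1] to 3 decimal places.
End-effector y-axis (col 1 of R) = (-0.2500,-0.4330,-0.8660)
R[1][1] = -0.4330

-0.433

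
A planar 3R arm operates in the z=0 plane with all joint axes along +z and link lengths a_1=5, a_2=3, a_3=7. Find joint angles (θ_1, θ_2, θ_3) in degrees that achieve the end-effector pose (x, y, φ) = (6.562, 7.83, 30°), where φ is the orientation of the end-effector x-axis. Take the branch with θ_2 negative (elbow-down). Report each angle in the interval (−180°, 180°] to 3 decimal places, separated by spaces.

wrist centre = target − a_3·(cos φ, sin φ) = (0.4998, 4.3300)
cos θ_2 = (18.9987−5²−3²)/(2·5·3) = -0.5000; θ_2 = -120.0028° (elbow-down)
β = atan2(4.3300,0.4998) = 83.4154°; ψ = atan2(-2.5980,3.4999) = -36.5870°
θ_1 = β − ψ = 120.0024°
θ_3 = φ − θ_1 − θ_2 = 30.0005° (wrapped to (-180°,180°])

120.002 -120.003 30.000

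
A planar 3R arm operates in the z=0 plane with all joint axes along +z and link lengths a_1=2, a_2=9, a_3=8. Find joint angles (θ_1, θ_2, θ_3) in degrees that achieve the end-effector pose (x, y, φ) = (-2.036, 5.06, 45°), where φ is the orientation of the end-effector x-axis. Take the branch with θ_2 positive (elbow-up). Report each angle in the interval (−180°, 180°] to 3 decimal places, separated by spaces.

wrist centre = target − a_3·(cos φ, sin φ) = (-7.6929, -0.5969)
cos θ_2 = (59.5362−2²−9²)/(2·2·9) = -0.7073; θ_2 = 135.0178° (elbow-up)
β = atan2(-0.5969,-7.6929) = -175.5636°; ψ = atan2(6.3620,-4.3659) = 124.4600°
θ_1 = β − ψ = -300.0236°
θ_3 = φ − θ_1 − θ_2 = -149.9942° (wrapped to (-180°,180°])

59.976 135.018 -149.994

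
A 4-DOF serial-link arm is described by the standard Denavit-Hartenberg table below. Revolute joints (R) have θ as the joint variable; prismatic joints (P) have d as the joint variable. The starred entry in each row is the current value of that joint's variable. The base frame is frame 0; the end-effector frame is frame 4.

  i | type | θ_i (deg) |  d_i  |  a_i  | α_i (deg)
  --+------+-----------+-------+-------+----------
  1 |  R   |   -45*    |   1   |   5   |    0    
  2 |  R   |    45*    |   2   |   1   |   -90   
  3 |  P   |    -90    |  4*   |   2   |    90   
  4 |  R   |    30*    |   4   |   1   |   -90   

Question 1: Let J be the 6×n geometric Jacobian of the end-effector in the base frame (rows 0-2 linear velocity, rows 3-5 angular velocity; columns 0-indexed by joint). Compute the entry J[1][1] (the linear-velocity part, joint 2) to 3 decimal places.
-3.000

axis z_1 = (0.0000,0.0000,1.0000); lever o_n−o_1 = (-3.0000,4.5000,4.8660)
cross product → J_v[:, 1] = (-4.5000,-3.0000,0.0000)
J_ω[:, 1] = z_1
entry J[1][1] = -3.0000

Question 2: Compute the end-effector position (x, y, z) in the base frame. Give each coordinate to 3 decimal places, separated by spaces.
0.536 0.964 5.866

after link 1: o_1 = (3.5355, -3.5355, 1.0000)
after link 2: o_2 = (4.5355, -3.5355, 3.0000)
after link 3: o_3 = (4.5355, 0.4645, 5.0000)
after link 4: o_4 = (0.5355, 0.9645, 5.8660)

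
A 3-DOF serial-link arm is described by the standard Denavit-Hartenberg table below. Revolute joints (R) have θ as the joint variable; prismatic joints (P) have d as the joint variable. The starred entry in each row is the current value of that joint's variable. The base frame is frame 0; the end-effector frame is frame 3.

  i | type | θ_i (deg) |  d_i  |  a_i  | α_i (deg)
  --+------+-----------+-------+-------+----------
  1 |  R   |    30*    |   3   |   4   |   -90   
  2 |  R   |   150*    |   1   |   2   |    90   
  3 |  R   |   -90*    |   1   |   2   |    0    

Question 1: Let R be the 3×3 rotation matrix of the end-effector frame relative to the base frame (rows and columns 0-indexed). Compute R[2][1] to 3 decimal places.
End-effector y-axis (col 1 of R) = (-0.7500,-0.4330,-0.5000)
R[2][1] = -0.5000

-0.500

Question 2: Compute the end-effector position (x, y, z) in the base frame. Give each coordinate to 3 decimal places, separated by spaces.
after link 1: o_1 = (3.4641, 2.0000, 3.0000)
after link 2: o_2 = (1.4641, 2.0000, 2.0000)
after link 3: o_3 = (2.8971, 0.5179, 1.1340)

2.897 0.518 1.134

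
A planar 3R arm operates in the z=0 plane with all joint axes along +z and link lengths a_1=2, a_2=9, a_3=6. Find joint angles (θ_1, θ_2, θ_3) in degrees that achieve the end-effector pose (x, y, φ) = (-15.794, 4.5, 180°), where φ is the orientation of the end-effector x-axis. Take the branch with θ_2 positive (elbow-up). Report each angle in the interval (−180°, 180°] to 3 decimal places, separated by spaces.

wrist centre = target − a_3·(cos φ, sin φ) = (-9.7940, 4.5000)
cos θ_2 = (116.1724−2²−9²)/(2·2·9) = 0.8659; θ_2 = 30.0143° (elbow-up)
β = atan2(4.5000,-9.7940) = 155.3229°; ψ = atan2(4.5019,9.7931) = 24.6885°
θ_1 = β − ψ = 130.6344°
θ_3 = φ − θ_1 − θ_2 = 19.3513° (wrapped to (-180°,180°])

130.634 30.014 19.351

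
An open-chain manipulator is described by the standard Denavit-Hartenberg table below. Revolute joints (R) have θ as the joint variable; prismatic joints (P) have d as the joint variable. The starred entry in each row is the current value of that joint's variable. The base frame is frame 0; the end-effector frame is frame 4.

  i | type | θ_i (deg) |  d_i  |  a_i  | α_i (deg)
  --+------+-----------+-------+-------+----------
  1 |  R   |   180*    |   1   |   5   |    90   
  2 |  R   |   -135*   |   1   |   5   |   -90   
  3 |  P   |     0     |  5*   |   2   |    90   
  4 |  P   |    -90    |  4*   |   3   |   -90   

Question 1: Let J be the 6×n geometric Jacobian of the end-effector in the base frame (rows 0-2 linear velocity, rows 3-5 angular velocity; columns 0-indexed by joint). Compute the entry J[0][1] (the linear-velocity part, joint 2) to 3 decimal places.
-6.364

axis z_1 = (0.0000,1.0000,0.0000); lever o_n−o_1 = (3.5355,5.0000,-6.3640)
cross product → J_v[:, 1] = (-6.3640,0.0000,-3.5355)
J_ω[:, 1] = z_1
entry J[0][1] = -6.3640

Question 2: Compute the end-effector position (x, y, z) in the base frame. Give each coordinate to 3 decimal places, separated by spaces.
-1.464 5.000 -5.364

after link 1: o_1 = (-5.0000, 0.0000, 1.0000)
after link 2: o_2 = (-1.4645, 1.0000, -2.5355)
after link 3: o_3 = (-3.5858, 1.0000, -7.4853)
after link 4: o_4 = (-1.4645, 5.0000, -5.3640)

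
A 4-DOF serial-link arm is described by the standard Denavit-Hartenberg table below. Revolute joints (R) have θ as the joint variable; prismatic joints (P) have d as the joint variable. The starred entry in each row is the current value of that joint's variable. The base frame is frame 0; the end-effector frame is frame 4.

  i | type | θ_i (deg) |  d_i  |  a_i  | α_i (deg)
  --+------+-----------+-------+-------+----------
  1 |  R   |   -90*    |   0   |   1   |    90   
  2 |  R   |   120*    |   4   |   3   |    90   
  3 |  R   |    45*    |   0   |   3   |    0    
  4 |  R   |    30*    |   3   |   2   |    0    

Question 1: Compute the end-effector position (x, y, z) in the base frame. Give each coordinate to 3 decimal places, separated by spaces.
-8.053 -0.779 6.383

after link 1: o_1 = (0.0000, -1.0000, 0.0000)
after link 2: o_2 = (-4.0000, 0.5000, 2.5981)
after link 3: o_3 = (-6.1213, 1.5607, 4.4352)
after link 4: o_4 = (-8.0532, -0.7786, 6.3835)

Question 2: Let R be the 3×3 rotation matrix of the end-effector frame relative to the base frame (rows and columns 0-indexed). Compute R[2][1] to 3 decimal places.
End-effector y-axis (col 1 of R) = (-0.2588,-0.4830,-0.8365)
R[2][1] = -0.8365

-0.837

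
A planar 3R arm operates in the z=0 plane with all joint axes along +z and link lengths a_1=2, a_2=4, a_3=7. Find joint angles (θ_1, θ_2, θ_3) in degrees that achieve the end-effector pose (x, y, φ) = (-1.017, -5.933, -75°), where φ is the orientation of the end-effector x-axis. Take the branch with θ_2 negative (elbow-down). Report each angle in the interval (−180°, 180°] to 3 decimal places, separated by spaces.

wrist centre = target − a_3·(cos φ, sin φ) = (-2.8287, 0.8285)
cos θ_2 = (8.6881−2²−4²)/(2·2·4) = -0.7070; θ_2 = -134.9908° (elbow-down)
β = atan2(0.8285,-2.8287) = 163.6757°; ψ = atan2(-2.8289,-0.8280) = -106.3140°
θ_1 = β − ψ = 269.9897°
θ_3 = φ − θ_1 − θ_2 = 150.0011° (wrapped to (-180°,180°])

-90.010 -134.991 150.001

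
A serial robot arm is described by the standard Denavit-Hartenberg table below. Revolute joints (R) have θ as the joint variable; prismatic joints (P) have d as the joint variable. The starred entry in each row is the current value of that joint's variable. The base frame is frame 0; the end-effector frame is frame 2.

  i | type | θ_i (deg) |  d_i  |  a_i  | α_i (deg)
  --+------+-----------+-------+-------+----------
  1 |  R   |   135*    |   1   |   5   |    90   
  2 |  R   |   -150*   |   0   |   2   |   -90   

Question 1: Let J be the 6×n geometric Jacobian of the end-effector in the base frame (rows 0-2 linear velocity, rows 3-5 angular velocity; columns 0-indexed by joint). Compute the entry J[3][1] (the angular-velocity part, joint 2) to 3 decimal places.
axis z_1 = (0.7071,0.7071,0.0000); lever o_n−o_1 = (1.2247,-1.2247,-1.0000)
cross product → J_v[:, 1] = (-0.7071,0.7071,-1.7321)
J_ω[:, 1] = z_1
entry J[3][1] = 0.7071

0.707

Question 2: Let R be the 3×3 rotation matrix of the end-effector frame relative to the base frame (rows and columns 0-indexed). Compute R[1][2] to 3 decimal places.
0.354

End-effector z-axis (col 2 of R) = (-0.3536,0.3536,-0.8660)
R[1][2] = 0.3536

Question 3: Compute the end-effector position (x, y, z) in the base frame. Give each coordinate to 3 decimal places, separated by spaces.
after link 1: o_1 = (-3.5355, 3.5355, 1.0000)
after link 2: o_2 = (-2.3108, 2.3108, 0.0000)

-2.311 2.311 0.000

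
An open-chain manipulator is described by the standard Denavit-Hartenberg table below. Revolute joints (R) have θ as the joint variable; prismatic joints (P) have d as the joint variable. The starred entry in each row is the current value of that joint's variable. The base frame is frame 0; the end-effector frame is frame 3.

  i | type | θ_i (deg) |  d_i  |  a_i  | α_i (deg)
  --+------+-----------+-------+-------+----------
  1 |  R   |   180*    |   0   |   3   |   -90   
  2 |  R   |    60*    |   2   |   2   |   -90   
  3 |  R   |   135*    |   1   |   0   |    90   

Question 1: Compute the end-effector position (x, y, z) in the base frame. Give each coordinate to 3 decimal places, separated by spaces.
-3.134 -2.000 -2.232

after link 1: o_1 = (-3.0000, 0.0000, 0.0000)
after link 2: o_2 = (-4.0000, -2.0000, -1.7321)
after link 3: o_3 = (-3.1340, -2.0000, -2.2321)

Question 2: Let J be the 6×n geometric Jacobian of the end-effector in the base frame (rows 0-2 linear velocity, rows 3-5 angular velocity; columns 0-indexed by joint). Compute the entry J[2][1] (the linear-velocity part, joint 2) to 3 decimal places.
axis z_1 = (-0.0000,-1.0000,0.0000); lever o_n−o_1 = (-0.1340,-2.0000,-2.2321)
cross product → J_v[:, 1] = (2.2321,-0.0000,-0.1340)
J_ω[:, 1] = z_1
entry J[2][1] = -0.1340

-0.134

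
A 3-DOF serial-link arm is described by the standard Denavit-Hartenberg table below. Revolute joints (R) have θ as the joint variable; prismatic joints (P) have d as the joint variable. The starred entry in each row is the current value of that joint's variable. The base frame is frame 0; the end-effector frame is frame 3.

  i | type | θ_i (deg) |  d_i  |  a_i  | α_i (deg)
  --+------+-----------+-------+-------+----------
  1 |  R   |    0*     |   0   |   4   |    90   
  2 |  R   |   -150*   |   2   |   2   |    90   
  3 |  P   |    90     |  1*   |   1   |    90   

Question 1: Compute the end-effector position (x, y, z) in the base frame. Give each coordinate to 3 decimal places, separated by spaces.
1.768 -3.000 -0.134

after link 1: o_1 = (4.0000, 0.0000, 0.0000)
after link 2: o_2 = (2.2679, -2.0000, -1.0000)
after link 3: o_3 = (1.7679, -3.0000, -0.1340)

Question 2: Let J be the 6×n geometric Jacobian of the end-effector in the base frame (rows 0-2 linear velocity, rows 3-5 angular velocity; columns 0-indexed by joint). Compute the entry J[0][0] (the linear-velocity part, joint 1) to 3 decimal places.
3.000

axis z_0 = ẑ; lever o_n−o_0 = (1.7679,-3.0000,-0.1340)
cross product → J_v[:, 0] = (3.0000,1.7679,-0.0000)
J_ω[:, 0] = z_0
entry J[0][0] = 3.0000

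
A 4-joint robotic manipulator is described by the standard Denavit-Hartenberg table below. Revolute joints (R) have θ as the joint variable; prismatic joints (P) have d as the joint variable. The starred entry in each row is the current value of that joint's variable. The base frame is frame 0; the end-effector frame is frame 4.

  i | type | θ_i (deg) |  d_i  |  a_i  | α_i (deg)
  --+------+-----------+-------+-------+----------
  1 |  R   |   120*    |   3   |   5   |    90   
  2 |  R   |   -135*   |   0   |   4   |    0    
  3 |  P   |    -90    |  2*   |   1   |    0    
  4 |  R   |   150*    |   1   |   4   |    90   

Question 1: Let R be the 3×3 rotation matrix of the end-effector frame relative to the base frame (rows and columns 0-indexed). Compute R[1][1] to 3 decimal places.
0.500

End-effector y-axis (col 1 of R) = (0.8660,0.5000,0.0000)
R[1][1] = 0.5000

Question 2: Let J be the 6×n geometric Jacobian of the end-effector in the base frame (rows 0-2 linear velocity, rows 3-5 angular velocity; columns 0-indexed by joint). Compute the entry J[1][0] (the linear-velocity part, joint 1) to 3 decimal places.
axis z_0 = ẑ; lever o_n−o_0 = (1.3482,3.6648,-2.9850)
cross product → J_v[:, 0] = (-3.6648,1.3482,0.0000)
J_ω[:, 0] = z_0
entry J[1][0] = 1.3482

1.348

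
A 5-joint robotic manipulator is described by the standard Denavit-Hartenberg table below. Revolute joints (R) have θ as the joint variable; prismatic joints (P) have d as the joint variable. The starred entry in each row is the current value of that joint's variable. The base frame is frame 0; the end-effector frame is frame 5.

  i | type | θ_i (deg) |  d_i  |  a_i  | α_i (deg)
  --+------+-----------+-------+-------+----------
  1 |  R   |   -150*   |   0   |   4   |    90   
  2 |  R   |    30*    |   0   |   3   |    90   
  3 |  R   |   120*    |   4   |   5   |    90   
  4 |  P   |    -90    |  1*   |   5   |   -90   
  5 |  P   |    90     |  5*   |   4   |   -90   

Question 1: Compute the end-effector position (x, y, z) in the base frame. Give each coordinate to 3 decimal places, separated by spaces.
after link 1: o_1 = (-3.4641, -2.0000, 0.0000)
after link 2: o_2 = (-5.7141, -3.2990, 1.5000)
after link 3: o_3 = (-7.7362, 0.5335, -3.2141)
after link 4: o_4 = (-6.4707, 1.8415, 1.5490)
after link 5: o_5 = (-3.1627, 6.4420, -1.4330)

-3.163 6.442 -1.433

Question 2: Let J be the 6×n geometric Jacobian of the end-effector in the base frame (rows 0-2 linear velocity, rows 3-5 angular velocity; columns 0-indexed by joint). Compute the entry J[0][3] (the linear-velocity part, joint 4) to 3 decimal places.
prismatic axis z_3 = (-0.8995,0.0580,0.4330)
J_v[:, 3] = z_3; J_ω[:, 3] = (0,0,0)
entry J[0][3] = -0.8995

-0.900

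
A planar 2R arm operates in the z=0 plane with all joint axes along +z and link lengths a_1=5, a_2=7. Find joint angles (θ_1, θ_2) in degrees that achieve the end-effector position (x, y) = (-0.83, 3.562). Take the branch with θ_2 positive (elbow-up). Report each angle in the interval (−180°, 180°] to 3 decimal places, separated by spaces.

-3.769 150.002

cos θ_2 = (13.3767−5²−7²)/(2·5·7) = -0.8660; θ_2 = 150.0024° (elbow-up)
β = atan2(3.5620,-0.8300) = 103.1167°; ψ = atan2(3.4997,-1.0623) = 106.8853°
θ_1 = β − ψ = -3.7686°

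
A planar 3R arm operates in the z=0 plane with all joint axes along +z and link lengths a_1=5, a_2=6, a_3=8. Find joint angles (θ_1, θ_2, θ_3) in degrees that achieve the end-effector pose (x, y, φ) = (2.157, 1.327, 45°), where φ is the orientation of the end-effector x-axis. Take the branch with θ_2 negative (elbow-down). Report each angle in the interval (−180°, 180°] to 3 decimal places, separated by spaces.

-59.998 -120.004 -134.998

wrist centre = target − a_3·(cos φ, sin φ) = (-3.4999, -4.3299)
cos θ_2 = (30.9966−5²−6²)/(2·5·6) = -0.5001; θ_2 = -120.0037° (elbow-down)
β = atan2(-4.3299,-3.4999) = -128.9489°; ψ = atan2(-5.1960,1.9997) = -68.9508°
θ_1 = β − ψ = -59.9981°
θ_3 = φ − θ_1 − θ_2 = -134.9982° (wrapped to (-180°,180°])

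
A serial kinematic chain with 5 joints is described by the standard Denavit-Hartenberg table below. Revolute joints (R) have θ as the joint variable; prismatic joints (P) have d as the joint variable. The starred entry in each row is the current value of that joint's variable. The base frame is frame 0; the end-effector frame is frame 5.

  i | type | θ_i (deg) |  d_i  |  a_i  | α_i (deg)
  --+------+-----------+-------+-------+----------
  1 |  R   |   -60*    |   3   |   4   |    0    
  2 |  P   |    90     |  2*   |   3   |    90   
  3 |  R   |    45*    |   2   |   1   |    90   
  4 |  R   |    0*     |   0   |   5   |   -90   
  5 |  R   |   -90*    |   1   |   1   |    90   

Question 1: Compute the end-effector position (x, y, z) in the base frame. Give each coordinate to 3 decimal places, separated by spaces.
10.385 -2.087 8.536

after link 1: o_1 = (2.0000, -3.4641, 3.0000)
after link 2: o_2 = (4.5981, -1.9641, 5.0000)
after link 3: o_3 = (6.2104, -3.3426, 5.7071)
after link 4: o_4 = (9.2723, -1.5748, 9.2426)
after link 5: o_5 = (10.3847, -2.0873, 8.5355)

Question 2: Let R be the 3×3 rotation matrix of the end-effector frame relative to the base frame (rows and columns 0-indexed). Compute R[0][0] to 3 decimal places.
0.612

End-effector x-axis (col 0 of R) = (0.6124,0.3536,-0.7071)
R[0][0] = 0.6124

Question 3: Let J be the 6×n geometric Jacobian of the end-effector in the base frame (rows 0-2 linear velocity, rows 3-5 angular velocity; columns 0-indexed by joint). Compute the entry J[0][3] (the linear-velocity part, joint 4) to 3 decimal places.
axis z_3 = (0.6124,0.3536,-0.7071); lever o_n−o_3 = (4.1742,1.2553,2.8284)
cross product → J_v[:, 3] = (1.8876,-4.6837,-0.7071)
J_ω[:, 3] = z_3
entry J[0][3] = 1.8876

1.888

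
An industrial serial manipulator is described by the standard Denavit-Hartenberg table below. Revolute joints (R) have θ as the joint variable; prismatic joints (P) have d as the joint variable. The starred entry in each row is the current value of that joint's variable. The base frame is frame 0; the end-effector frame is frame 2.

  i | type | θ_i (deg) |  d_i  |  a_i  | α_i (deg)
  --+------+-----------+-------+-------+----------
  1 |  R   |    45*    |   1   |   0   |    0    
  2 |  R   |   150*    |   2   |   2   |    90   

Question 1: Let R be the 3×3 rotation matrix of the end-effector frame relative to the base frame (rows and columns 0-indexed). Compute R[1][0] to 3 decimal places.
End-effector x-axis (col 0 of R) = (-0.9659,-0.2588,0.0000)
R[1][0] = -0.2588

-0.259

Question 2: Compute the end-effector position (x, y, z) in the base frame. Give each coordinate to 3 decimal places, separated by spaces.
-1.932 -0.518 3.000

after link 1: o_1 = (0.0000, 0.0000, 1.0000)
after link 2: o_2 = (-1.9319, -0.5176, 3.0000)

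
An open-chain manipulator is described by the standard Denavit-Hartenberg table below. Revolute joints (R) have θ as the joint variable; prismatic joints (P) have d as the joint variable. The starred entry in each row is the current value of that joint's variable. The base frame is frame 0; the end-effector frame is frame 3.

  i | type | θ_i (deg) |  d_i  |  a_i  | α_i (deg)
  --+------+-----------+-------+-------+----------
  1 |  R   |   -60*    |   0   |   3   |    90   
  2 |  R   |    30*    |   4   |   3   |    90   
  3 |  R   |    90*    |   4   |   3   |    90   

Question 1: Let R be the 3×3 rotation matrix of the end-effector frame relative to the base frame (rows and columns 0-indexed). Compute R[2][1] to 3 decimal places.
-0.866

End-effector y-axis (col 1 of R) = (0.2500,-0.4330,-0.8660)
R[2][1] = -0.8660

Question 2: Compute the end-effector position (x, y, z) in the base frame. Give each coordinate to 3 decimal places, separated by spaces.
after link 1: o_1 = (1.5000, -2.5981, 0.0000)
after link 2: o_2 = (-0.6651, -6.8481, 1.5000)
after link 3: o_3 = (-2.2631, -10.0801, -1.9641)

-2.263 -10.080 -1.964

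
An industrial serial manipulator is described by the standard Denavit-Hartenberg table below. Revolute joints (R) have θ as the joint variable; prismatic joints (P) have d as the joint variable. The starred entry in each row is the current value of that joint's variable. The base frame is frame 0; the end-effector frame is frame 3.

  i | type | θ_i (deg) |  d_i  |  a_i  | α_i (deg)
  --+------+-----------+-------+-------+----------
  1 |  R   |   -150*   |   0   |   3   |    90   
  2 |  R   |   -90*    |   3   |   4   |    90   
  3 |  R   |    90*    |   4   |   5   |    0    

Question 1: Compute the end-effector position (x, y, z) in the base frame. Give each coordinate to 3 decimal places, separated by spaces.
after link 1: o_1 = (-2.5981, -1.5000, 0.0000)
after link 2: o_2 = (-4.0981, 1.0981, -4.0000)
after link 3: o_3 = (-3.1340, 7.4282, -4.0000)

-3.134 7.428 -4.000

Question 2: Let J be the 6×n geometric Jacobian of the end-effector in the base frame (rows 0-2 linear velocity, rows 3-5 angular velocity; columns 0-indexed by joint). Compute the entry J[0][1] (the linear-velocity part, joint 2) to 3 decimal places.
axis z_1 = (-0.5000,0.8660,0.0000); lever o_n−o_1 = (-0.5359,8.9282,-4.0000)
cross product → J_v[:, 1] = (-3.4641,-2.0000,-4.0000)
J_ω[:, 1] = z_1
entry J[0][1] = -3.4641

-3.464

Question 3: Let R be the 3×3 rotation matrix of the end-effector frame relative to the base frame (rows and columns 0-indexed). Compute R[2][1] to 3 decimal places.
1.000

End-effector y-axis (col 1 of R) = (0.0000,0.0000,1.0000)
R[2][1] = 1.0000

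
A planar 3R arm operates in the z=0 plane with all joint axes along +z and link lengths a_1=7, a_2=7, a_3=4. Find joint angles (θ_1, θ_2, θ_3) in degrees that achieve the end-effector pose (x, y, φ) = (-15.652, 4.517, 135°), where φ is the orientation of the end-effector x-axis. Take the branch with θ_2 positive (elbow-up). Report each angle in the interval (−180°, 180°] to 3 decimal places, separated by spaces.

149.998 45.001 -59.999

wrist centre = target − a_3·(cos φ, sin φ) = (-12.8236, 1.6886)
cos θ_2 = (167.2953−7²−7²)/(2·7·7) = 0.7071; θ_2 = 45.0010° (elbow-up)
β = atan2(1.6886,-12.8236) = 172.4986°; ψ = atan2(4.9498,11.9497) = 22.5005°
θ_1 = β − ψ = 149.9981°
θ_3 = φ − θ_1 − θ_2 = -59.9991° (wrapped to (-180°,180°])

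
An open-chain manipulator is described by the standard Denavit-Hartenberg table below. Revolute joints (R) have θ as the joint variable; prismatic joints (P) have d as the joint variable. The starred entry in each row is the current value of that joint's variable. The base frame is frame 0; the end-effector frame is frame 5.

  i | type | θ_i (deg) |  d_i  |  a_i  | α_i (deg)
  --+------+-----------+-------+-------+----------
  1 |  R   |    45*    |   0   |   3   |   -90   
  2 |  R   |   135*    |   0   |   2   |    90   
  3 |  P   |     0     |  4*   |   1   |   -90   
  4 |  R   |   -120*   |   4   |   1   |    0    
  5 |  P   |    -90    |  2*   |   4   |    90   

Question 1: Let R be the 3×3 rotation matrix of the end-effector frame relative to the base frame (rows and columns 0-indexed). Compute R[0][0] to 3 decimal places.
0.183

End-effector x-axis (col 0 of R) = (0.1830,0.1830,0.9659)
R[0][0] = 0.1830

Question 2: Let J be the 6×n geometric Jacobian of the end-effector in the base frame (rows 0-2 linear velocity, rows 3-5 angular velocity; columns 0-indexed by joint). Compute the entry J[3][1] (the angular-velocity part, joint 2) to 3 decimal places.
-0.707

axis z_1 = (-0.7071,0.7071,0.0000); lever o_n−o_1 = (-2.3276,6.1577,-1.3449)
cross product → J_v[:, 1] = (-0.9510,-0.9510,-2.7083)
J_ω[:, 1] = z_1
entry J[3][1] = -0.7071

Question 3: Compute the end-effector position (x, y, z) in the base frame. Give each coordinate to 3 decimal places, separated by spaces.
-0.206 8.279 -1.345

after link 1: o_1 = (2.1213, 2.1213, 0.0000)
after link 2: o_2 = (1.1213, 1.1213, -1.4142)
after link 3: o_3 = (2.6213, 2.6213, -4.9497)
after link 4: o_4 = (0.4759, 6.1328, -5.2086)
after link 5: o_5 = (-0.2063, 8.2790, -1.3449)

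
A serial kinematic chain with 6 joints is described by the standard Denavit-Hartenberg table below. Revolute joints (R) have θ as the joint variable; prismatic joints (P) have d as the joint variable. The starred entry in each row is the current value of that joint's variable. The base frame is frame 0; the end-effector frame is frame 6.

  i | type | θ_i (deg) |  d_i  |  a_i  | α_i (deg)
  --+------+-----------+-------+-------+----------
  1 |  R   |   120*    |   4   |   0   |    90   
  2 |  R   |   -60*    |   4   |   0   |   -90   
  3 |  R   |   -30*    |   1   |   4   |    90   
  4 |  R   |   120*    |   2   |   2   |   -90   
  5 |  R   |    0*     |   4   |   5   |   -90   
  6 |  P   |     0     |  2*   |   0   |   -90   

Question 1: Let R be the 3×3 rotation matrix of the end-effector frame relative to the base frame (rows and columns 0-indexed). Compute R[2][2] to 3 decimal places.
-0.400

End-effector z-axis (col 2 of R) = (-0.0290,0.9163,-0.3995)
R[2][2] = -0.3995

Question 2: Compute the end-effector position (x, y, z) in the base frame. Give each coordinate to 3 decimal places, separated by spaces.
0.630 3.944 8.754

after link 1: o_1 = (0.0000, 0.0000, 4.0000)
after link 2: o_2 = (3.4641, 2.0000, 4.0000)
after link 3: o_3 = (3.8971, 5.2500, 1.5000)
after link 4: o_4 = (4.6806, 6.3571, 3.9821)
after link 5: o_5 = (2.3804, 4.3771, 9.6202)
after link 6: o_6 = (0.6304, 3.9441, 8.7542)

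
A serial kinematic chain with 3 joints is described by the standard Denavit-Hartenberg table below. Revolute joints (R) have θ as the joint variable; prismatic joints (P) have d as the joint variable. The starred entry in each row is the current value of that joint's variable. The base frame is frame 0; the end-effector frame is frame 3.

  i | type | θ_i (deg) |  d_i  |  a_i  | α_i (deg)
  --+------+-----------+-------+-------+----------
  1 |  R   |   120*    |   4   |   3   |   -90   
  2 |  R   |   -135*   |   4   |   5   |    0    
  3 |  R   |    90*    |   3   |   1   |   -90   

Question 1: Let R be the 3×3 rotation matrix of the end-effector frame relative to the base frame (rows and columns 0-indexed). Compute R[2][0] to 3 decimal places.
0.707

End-effector x-axis (col 0 of R) = (-0.3536,0.6124,0.7071)
R[2][0] = 0.7071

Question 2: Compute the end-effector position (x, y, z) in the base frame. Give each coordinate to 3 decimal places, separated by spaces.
-6.148 -3.351 8.243

after link 1: o_1 = (-1.5000, 2.5981, 4.0000)
after link 2: o_2 = (-3.1963, -2.4638, 7.5355)
after link 3: o_3 = (-6.1480, -3.3514, 8.2426)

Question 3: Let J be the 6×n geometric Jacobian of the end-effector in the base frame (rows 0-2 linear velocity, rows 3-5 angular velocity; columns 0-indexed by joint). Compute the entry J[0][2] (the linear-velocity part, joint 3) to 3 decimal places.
axis z_2 = (-0.8660,-0.5000,0.0000); lever o_n−o_2 = (-2.9516,-0.8876,0.7071)
cross product → J_v[:, 2] = (-0.3536,0.6124,-0.7071)
J_ω[:, 2] = z_2
entry J[0][2] = -0.3536

-0.354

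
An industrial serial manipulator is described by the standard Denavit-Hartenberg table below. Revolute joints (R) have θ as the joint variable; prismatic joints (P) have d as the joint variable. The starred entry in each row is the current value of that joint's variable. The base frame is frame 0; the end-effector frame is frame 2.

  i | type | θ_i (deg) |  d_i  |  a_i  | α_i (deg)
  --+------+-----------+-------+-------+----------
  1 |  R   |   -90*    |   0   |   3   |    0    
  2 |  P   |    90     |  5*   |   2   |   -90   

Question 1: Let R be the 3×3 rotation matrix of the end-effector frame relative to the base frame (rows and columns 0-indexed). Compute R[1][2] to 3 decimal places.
1.000

End-effector z-axis (col 2 of R) = (0.0000,1.0000,0.0000)
R[1][2] = 1.0000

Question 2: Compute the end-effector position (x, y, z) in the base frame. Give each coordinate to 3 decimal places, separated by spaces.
after link 1: o_1 = (0.0000, -3.0000, 0.0000)
after link 2: o_2 = (2.0000, -3.0000, 5.0000)

2.000 -3.000 5.000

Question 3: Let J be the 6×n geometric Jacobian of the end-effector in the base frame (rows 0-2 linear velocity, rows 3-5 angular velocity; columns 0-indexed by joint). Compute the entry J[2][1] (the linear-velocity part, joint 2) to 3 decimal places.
1.000

prismatic axis z_1 = (0.0000,0.0000,1.0000)
J_v[:, 1] = z_1; J_ω[:, 1] = (0,0,0)
entry J[2][1] = 1.0000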